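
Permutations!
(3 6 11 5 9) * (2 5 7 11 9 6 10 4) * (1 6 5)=[0, 6, 1, 10, 2, 5, 9, 11, 8, 3, 4, 7]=(1 6 9 3 10 4 2)(7 11)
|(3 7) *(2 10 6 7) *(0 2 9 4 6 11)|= 20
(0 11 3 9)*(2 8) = (0 11 3 9)(2 8) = [11, 1, 8, 9, 4, 5, 6, 7, 2, 0, 10, 3]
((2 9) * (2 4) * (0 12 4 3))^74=((0 12 4 2 9 3))^74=(0 4 9)(2 3 12)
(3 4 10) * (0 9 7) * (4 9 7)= (0 7)(3 9 4 10)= [7, 1, 2, 9, 10, 5, 6, 0, 8, 4, 3]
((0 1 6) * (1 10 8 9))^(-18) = (10) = ((0 10 8 9 1 6))^(-18)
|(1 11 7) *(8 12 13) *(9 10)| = |(1 11 7)(8 12 13)(9 10)| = 6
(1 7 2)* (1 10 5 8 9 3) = (1 7 2 10 5 8 9 3) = [0, 7, 10, 1, 4, 8, 6, 2, 9, 3, 5]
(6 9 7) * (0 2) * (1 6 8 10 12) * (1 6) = (0 2)(6 9 7 8 10 12) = [2, 1, 0, 3, 4, 5, 9, 8, 10, 7, 12, 11, 6]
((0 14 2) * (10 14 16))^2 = ((0 16 10 14 2))^2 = (0 10 2 16 14)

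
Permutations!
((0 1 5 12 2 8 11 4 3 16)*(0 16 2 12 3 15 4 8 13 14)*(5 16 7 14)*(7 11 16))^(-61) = (0 14 7 1)(2 3 5 13)(4 15)(8 11 16)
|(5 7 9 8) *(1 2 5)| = 6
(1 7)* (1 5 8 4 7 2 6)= (1 2 6)(4 7 5 8)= [0, 2, 6, 3, 7, 8, 1, 5, 4]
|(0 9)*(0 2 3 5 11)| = |(0 9 2 3 5 11)| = 6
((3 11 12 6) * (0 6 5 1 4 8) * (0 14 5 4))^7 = (0 14 12 6 5 4 3 1 8 11)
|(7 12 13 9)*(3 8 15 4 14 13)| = 9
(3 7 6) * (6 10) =(3 7 10 6) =[0, 1, 2, 7, 4, 5, 3, 10, 8, 9, 6]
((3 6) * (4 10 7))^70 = ((3 6)(4 10 7))^70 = (4 10 7)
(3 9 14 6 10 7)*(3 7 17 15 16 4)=(3 9 14 6 10 17 15 16 4)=[0, 1, 2, 9, 3, 5, 10, 7, 8, 14, 17, 11, 12, 13, 6, 16, 4, 15]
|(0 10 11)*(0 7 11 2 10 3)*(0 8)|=|(0 3 8)(2 10)(7 11)|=6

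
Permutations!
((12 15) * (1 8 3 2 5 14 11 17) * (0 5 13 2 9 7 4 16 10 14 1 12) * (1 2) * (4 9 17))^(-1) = ((0 5 2 13 1 8 3 17 12 15)(4 16 10 14 11)(7 9))^(-1) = (0 15 12 17 3 8 1 13 2 5)(4 11 14 10 16)(7 9)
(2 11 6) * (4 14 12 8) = (2 11 6)(4 14 12 8) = [0, 1, 11, 3, 14, 5, 2, 7, 4, 9, 10, 6, 8, 13, 12]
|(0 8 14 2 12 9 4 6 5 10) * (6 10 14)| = 10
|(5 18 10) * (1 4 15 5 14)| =7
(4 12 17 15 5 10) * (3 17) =(3 17 15 5 10 4 12) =[0, 1, 2, 17, 12, 10, 6, 7, 8, 9, 4, 11, 3, 13, 14, 5, 16, 15]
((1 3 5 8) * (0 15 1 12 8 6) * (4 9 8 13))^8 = (0 1 5)(3 6 15)(4 12 9 13 8)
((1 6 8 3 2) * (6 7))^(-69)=((1 7 6 8 3 2))^(-69)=(1 8)(2 6)(3 7)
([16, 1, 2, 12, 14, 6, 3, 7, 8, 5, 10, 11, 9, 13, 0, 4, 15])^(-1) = [14, 1, 2, 6, 15, 9, 5, 7, 8, 12, 10, 11, 3, 13, 4, 16, 0]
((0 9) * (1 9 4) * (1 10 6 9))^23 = (0 6 4 9 10)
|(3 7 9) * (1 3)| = |(1 3 7 9)| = 4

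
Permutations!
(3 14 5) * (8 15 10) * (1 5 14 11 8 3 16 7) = (1 5 16 7)(3 11 8 15 10) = [0, 5, 2, 11, 4, 16, 6, 1, 15, 9, 3, 8, 12, 13, 14, 10, 7]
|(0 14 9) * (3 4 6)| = 3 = |(0 14 9)(3 4 6)|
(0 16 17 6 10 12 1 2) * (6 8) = (0 16 17 8 6 10 12 1 2) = [16, 2, 0, 3, 4, 5, 10, 7, 6, 9, 12, 11, 1, 13, 14, 15, 17, 8]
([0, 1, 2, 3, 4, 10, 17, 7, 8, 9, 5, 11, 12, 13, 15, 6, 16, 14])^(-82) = [0, 1, 2, 3, 4, 5, 14, 7, 8, 9, 10, 11, 12, 13, 6, 17, 16, 15]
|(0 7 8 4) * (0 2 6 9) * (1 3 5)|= 21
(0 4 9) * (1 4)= (0 1 4 9)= [1, 4, 2, 3, 9, 5, 6, 7, 8, 0]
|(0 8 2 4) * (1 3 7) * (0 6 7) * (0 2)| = |(0 8)(1 3 2 4 6 7)| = 6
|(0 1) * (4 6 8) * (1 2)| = 3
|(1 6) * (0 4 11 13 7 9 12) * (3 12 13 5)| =6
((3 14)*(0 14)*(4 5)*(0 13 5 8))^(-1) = (0 8 4 5 13 3 14) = ((0 14 3 13 5 4 8))^(-1)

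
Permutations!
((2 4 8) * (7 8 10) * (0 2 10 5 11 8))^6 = (0 10 11 4)(2 7 8 5)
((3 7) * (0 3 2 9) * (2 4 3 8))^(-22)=(0 2)(3 4 7)(8 9)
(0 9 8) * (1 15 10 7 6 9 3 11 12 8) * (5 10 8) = (0 3 11 12 5 10 7 6 9 1 15 8) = [3, 15, 2, 11, 4, 10, 9, 6, 0, 1, 7, 12, 5, 13, 14, 8]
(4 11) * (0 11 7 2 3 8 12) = (0 11 4 7 2 3 8 12) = [11, 1, 3, 8, 7, 5, 6, 2, 12, 9, 10, 4, 0]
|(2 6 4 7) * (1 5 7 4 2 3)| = |(1 5 7 3)(2 6)| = 4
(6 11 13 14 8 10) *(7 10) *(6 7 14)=[0, 1, 2, 3, 4, 5, 11, 10, 14, 9, 7, 13, 12, 6, 8]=(6 11 13)(7 10)(8 14)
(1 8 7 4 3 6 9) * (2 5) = [0, 8, 5, 6, 3, 2, 9, 4, 7, 1] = (1 8 7 4 3 6 9)(2 5)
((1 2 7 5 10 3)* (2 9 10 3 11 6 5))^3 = ((1 9 10 11 6 5 3)(2 7))^3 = (1 11 3 10 5 9 6)(2 7)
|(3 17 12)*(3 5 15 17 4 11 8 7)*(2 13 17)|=|(2 13 17 12 5 15)(3 4 11 8 7)|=30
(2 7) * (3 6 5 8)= (2 7)(3 6 5 8)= [0, 1, 7, 6, 4, 8, 5, 2, 3]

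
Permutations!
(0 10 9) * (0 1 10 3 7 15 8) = (0 3 7 15 8)(1 10 9) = [3, 10, 2, 7, 4, 5, 6, 15, 0, 1, 9, 11, 12, 13, 14, 8]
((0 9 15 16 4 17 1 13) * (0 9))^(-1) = (1 17 4 16 15 9 13)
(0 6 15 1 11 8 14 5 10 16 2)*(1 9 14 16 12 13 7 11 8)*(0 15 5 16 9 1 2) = (0 6 5 10 12 13 7 11 2 15 1 8 9 14 16) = [6, 8, 15, 3, 4, 10, 5, 11, 9, 14, 12, 2, 13, 7, 16, 1, 0]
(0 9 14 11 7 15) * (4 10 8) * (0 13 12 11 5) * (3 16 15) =(0 9 14 5)(3 16 15 13 12 11 7)(4 10 8) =[9, 1, 2, 16, 10, 0, 6, 3, 4, 14, 8, 7, 11, 12, 5, 13, 15]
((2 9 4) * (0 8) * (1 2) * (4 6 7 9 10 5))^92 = (1 10 4 2 5)(6 9 7)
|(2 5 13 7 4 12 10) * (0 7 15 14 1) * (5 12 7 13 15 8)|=42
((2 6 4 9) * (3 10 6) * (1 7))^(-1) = (1 7)(2 9 4 6 10 3)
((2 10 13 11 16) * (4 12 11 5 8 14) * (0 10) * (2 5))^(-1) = (0 2 13 10)(4 14 8 5 16 11 12)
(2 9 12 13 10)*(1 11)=(1 11)(2 9 12 13 10)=[0, 11, 9, 3, 4, 5, 6, 7, 8, 12, 2, 1, 13, 10]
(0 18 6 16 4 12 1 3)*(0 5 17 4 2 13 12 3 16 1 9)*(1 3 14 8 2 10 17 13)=(0 18 6 3 5 13 12 9)(1 16 10 17 4 14 8 2)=[18, 16, 1, 5, 14, 13, 3, 7, 2, 0, 17, 11, 9, 12, 8, 15, 10, 4, 6]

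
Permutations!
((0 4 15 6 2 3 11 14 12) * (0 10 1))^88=((0 4 15 6 2 3 11 14 12 10 1))^88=(15)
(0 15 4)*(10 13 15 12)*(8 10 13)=(0 12 13 15 4)(8 10)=[12, 1, 2, 3, 0, 5, 6, 7, 10, 9, 8, 11, 13, 15, 14, 4]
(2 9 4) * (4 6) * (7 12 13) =(2 9 6 4)(7 12 13) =[0, 1, 9, 3, 2, 5, 4, 12, 8, 6, 10, 11, 13, 7]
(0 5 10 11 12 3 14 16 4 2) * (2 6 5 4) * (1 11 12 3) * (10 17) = (0 4 6 5 17 10 12 1 11 3 14 16 2) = [4, 11, 0, 14, 6, 17, 5, 7, 8, 9, 12, 3, 1, 13, 16, 15, 2, 10]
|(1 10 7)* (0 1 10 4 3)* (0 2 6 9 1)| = |(1 4 3 2 6 9)(7 10)| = 6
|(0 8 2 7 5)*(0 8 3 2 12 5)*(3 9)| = |(0 9 3 2 7)(5 8 12)| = 15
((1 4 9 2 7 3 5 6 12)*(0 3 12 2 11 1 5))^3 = (0 3)(1 11 9 4)(2 5 7 6 12)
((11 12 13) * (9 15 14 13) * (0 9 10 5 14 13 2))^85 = ((0 9 15 13 11 12 10 5 14 2))^85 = (0 12)(2 11)(5 15)(9 10)(13 14)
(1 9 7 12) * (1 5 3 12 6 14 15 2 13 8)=(1 9 7 6 14 15 2 13 8)(3 12 5)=[0, 9, 13, 12, 4, 3, 14, 6, 1, 7, 10, 11, 5, 8, 15, 2]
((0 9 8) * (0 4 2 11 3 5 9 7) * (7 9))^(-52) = (0 8 2 3 7 9 4 11 5)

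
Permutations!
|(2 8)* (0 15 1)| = |(0 15 1)(2 8)| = 6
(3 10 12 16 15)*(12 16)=(3 10 16 15)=[0, 1, 2, 10, 4, 5, 6, 7, 8, 9, 16, 11, 12, 13, 14, 3, 15]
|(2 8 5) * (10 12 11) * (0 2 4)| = 15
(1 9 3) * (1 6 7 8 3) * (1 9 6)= (9)(1 6 7 8 3)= [0, 6, 2, 1, 4, 5, 7, 8, 3, 9]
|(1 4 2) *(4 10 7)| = 5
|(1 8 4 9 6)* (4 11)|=6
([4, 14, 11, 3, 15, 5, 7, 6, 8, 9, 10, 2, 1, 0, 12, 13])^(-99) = (0 4 15 13)(2 11)(6 7)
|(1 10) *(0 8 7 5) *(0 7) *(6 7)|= |(0 8)(1 10)(5 6 7)|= 6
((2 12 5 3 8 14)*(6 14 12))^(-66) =((2 6 14)(3 8 12 5))^(-66) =(14)(3 12)(5 8)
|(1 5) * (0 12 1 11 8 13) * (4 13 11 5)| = 10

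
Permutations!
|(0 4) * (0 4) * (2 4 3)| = 3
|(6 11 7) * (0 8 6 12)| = 6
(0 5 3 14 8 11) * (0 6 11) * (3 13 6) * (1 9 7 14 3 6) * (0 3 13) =(0 5)(1 9 7 14 8 3 13)(6 11) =[5, 9, 2, 13, 4, 0, 11, 14, 3, 7, 10, 6, 12, 1, 8]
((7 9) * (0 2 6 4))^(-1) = (0 4 6 2)(7 9)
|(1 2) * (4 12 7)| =|(1 2)(4 12 7)| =6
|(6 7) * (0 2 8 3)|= 4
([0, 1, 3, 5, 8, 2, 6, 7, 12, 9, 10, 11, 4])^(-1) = [0, 1, 5, 2, 12, 3, 6, 7, 4, 9, 10, 11, 8]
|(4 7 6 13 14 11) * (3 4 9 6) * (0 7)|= 20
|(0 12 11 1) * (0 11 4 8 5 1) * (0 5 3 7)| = 6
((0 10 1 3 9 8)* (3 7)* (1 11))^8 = ((0 10 11 1 7 3 9 8))^8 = (11)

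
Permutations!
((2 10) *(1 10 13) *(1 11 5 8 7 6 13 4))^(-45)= (1 4 2 10)(5 6)(7 11)(8 13)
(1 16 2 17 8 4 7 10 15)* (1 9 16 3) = (1 3)(2 17 8 4 7 10 15 9 16) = [0, 3, 17, 1, 7, 5, 6, 10, 4, 16, 15, 11, 12, 13, 14, 9, 2, 8]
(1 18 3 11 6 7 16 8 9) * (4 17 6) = [0, 18, 2, 11, 17, 5, 7, 16, 9, 1, 10, 4, 12, 13, 14, 15, 8, 6, 3] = (1 18 3 11 4 17 6 7 16 8 9)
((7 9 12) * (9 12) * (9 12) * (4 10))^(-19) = ((4 10)(7 9 12))^(-19) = (4 10)(7 12 9)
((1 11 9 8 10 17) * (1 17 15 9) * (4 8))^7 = (17)(1 11)(4 10 9 8 15)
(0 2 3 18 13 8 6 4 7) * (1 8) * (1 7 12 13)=(0 2 3 18 1 8 6 4 12 13 7)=[2, 8, 3, 18, 12, 5, 4, 0, 6, 9, 10, 11, 13, 7, 14, 15, 16, 17, 1]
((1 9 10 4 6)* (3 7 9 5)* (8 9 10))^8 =(1 5 3 7 10 4 6)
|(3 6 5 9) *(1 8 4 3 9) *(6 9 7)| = 8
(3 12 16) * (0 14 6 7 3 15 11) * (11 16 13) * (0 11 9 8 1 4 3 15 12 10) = [14, 4, 2, 10, 3, 5, 7, 15, 1, 8, 0, 11, 13, 9, 6, 16, 12] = (0 14 6 7 15 16 12 13 9 8 1 4 3 10)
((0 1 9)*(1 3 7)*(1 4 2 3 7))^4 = ((0 7 4 2 3 1 9))^4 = (0 3 7 1 4 9 2)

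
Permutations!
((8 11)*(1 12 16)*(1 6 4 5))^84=((1 12 16 6 4 5)(8 11))^84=(16)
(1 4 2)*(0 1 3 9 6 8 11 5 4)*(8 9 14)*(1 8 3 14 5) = (0 8 11 1)(2 14 3 5 4)(6 9) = [8, 0, 14, 5, 2, 4, 9, 7, 11, 6, 10, 1, 12, 13, 3]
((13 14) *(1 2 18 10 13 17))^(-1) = (1 17 14 13 10 18 2)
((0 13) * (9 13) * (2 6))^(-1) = (0 13 9)(2 6)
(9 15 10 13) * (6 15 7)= (6 15 10 13 9 7)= [0, 1, 2, 3, 4, 5, 15, 6, 8, 7, 13, 11, 12, 9, 14, 10]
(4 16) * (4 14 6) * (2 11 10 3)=(2 11 10 3)(4 16 14 6)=[0, 1, 11, 2, 16, 5, 4, 7, 8, 9, 3, 10, 12, 13, 6, 15, 14]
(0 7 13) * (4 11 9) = (0 7 13)(4 11 9) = [7, 1, 2, 3, 11, 5, 6, 13, 8, 4, 10, 9, 12, 0]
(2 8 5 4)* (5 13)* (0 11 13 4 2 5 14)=(0 11 13 14)(2 8 4 5)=[11, 1, 8, 3, 5, 2, 6, 7, 4, 9, 10, 13, 12, 14, 0]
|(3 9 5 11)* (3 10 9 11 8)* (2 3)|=7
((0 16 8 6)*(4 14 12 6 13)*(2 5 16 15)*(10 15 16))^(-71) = (0 16 8 13 4 14 12 6)(2 5 10 15)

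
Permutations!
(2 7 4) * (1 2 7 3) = (1 2 3)(4 7) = [0, 2, 3, 1, 7, 5, 6, 4]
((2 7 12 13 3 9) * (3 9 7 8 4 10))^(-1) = ((2 8 4 10 3 7 12 13 9))^(-1) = (2 9 13 12 7 3 10 4 8)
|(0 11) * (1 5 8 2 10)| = 10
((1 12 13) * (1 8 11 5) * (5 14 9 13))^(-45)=(14)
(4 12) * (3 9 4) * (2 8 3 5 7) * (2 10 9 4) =(2 8 3 4 12 5 7 10 9) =[0, 1, 8, 4, 12, 7, 6, 10, 3, 2, 9, 11, 5]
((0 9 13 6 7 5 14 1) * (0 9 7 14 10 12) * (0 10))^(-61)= ((0 7 5)(1 9 13 6 14)(10 12))^(-61)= (0 5 7)(1 14 6 13 9)(10 12)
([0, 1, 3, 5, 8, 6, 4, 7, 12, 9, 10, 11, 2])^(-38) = [0, 1, 4, 8, 3, 12, 2, 7, 5, 9, 10, 11, 6]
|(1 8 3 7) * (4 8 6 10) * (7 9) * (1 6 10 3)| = |(1 10 4 8)(3 9 7 6)| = 4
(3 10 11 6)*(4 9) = (3 10 11 6)(4 9) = [0, 1, 2, 10, 9, 5, 3, 7, 8, 4, 11, 6]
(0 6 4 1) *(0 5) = (0 6 4 1 5) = [6, 5, 2, 3, 1, 0, 4]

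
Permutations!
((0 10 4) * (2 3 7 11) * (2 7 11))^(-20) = ((0 10 4)(2 3 11 7))^(-20) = (11)(0 10 4)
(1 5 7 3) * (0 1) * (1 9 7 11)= (0 9 7 3)(1 5 11)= [9, 5, 2, 0, 4, 11, 6, 3, 8, 7, 10, 1]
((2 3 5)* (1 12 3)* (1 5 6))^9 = (1 12 3 6)(2 5)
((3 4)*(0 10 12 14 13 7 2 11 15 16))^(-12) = (0 15 2 13 12)(7 14 10 16 11)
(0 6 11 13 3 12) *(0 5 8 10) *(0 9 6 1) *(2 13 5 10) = (0 1)(2 13 3 12 10 9 6 11 5 8) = [1, 0, 13, 12, 4, 8, 11, 7, 2, 6, 9, 5, 10, 3]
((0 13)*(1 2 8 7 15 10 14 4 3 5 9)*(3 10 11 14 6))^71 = (0 13)(1 14 9 11 5 15 3 7 6 8 10 2 4)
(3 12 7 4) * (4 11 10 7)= (3 12 4)(7 11 10)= [0, 1, 2, 12, 3, 5, 6, 11, 8, 9, 7, 10, 4]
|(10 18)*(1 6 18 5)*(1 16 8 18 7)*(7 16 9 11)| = |(1 6 16 8 18 10 5 9 11 7)| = 10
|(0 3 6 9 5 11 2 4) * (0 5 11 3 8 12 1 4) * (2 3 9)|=11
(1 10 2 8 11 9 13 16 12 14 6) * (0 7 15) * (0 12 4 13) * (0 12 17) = (0 7 15 17)(1 10 2 8 11 9 12 14 6)(4 13 16) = [7, 10, 8, 3, 13, 5, 1, 15, 11, 12, 2, 9, 14, 16, 6, 17, 4, 0]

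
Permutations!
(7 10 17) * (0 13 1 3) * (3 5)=(0 13 1 5 3)(7 10 17)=[13, 5, 2, 0, 4, 3, 6, 10, 8, 9, 17, 11, 12, 1, 14, 15, 16, 7]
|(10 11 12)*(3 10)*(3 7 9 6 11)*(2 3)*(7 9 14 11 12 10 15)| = 21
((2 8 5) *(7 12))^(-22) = ((2 8 5)(7 12))^(-22) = (12)(2 5 8)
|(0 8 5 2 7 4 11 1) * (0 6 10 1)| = 21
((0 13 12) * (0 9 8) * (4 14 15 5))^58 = ((0 13 12 9 8)(4 14 15 5))^58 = (0 9 13 8 12)(4 15)(5 14)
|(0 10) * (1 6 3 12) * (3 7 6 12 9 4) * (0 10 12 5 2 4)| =|(0 12 1 5 2 4 3 9)(6 7)| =8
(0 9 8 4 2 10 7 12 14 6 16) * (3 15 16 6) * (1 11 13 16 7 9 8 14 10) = (0 8 4 2 1 11 13 16)(3 15 7 12 10 9 14) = [8, 11, 1, 15, 2, 5, 6, 12, 4, 14, 9, 13, 10, 16, 3, 7, 0]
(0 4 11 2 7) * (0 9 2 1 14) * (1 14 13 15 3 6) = (0 4 11 14)(1 13 15 3 6)(2 7 9) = [4, 13, 7, 6, 11, 5, 1, 9, 8, 2, 10, 14, 12, 15, 0, 3]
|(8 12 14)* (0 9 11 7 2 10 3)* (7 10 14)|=|(0 9 11 10 3)(2 14 8 12 7)|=5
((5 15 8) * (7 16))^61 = ((5 15 8)(7 16))^61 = (5 15 8)(7 16)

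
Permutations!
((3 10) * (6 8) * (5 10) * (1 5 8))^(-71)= ((1 5 10 3 8 6))^(-71)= (1 5 10 3 8 6)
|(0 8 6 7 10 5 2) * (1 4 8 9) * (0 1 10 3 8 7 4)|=30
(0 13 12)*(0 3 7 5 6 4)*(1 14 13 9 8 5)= (0 9 8 5 6 4)(1 14 13 12 3 7)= [9, 14, 2, 7, 0, 6, 4, 1, 5, 8, 10, 11, 3, 12, 13]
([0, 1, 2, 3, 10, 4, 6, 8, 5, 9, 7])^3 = [0, 1, 2, 3, 8, 7, 6, 4, 10, 9, 5]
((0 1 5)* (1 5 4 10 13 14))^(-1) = (0 5)(1 14 13 10 4)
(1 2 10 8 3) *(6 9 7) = (1 2 10 8 3)(6 9 7) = [0, 2, 10, 1, 4, 5, 9, 6, 3, 7, 8]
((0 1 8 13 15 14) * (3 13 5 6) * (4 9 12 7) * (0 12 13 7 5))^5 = ((0 1 8)(3 7 4 9 13 15 14 12 5 6))^5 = (0 8 1)(3 15)(4 12)(5 9)(6 13)(7 14)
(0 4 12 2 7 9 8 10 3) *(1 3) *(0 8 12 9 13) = (0 4 9 12 2 7 13)(1 3 8 10) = [4, 3, 7, 8, 9, 5, 6, 13, 10, 12, 1, 11, 2, 0]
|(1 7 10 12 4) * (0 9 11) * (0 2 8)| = |(0 9 11 2 8)(1 7 10 12 4)| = 5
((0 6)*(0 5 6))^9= ((5 6))^9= (5 6)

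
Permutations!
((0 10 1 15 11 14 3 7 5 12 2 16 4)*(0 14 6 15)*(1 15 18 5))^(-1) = (0 1 7 3 14 4 16 2 12 5 18 6 11 15 10)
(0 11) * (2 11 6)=[6, 1, 11, 3, 4, 5, 2, 7, 8, 9, 10, 0]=(0 6 2 11)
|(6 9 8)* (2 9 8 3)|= |(2 9 3)(6 8)|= 6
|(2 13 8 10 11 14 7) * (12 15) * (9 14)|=8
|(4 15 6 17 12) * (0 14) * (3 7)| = |(0 14)(3 7)(4 15 6 17 12)| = 10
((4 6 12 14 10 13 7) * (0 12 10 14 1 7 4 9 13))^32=(14)(0 13 12 4 1 6 7 10 9)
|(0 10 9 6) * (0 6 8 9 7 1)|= 4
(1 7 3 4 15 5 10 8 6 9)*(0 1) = (0 1 7 3 4 15 5 10 8 6 9) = [1, 7, 2, 4, 15, 10, 9, 3, 6, 0, 8, 11, 12, 13, 14, 5]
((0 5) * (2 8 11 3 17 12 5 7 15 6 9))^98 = (0 15 9 8 3 12)(2 11 17 5 7 6)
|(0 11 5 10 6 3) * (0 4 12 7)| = 9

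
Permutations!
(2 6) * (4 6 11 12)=(2 11 12 4 6)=[0, 1, 11, 3, 6, 5, 2, 7, 8, 9, 10, 12, 4]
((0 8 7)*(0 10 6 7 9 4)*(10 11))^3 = (0 4 9 8)(6 10 11 7)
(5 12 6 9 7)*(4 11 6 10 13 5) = (4 11 6 9 7)(5 12 10 13) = [0, 1, 2, 3, 11, 12, 9, 4, 8, 7, 13, 6, 10, 5]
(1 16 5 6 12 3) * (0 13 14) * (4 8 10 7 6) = [13, 16, 2, 1, 8, 4, 12, 6, 10, 9, 7, 11, 3, 14, 0, 15, 5] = (0 13 14)(1 16 5 4 8 10 7 6 12 3)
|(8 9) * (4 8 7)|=4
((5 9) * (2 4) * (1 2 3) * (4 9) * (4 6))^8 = (1 2 9 5 6 4 3)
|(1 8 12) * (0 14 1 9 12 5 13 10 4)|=8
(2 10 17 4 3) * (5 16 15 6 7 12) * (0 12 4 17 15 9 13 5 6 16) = (17)(0 12 6 7 4 3 2 10 15 16 9 13 5) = [12, 1, 10, 2, 3, 0, 7, 4, 8, 13, 15, 11, 6, 5, 14, 16, 9, 17]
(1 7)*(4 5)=(1 7)(4 5)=[0, 7, 2, 3, 5, 4, 6, 1]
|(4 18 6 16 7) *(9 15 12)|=15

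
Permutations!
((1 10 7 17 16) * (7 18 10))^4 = (18)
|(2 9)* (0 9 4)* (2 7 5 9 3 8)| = 15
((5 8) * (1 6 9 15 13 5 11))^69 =(1 5 9 11 13 6 8 15)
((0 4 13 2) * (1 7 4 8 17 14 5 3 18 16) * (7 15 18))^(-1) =(0 2 13 4 7 3 5 14 17 8)(1 16 18 15)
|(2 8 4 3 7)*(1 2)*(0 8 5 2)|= 6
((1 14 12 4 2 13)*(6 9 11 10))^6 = (14)(6 11)(9 10)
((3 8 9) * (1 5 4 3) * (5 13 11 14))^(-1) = (1 9 8 3 4 5 14 11 13)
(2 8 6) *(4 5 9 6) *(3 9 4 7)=(2 8 7 3 9 6)(4 5)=[0, 1, 8, 9, 5, 4, 2, 3, 7, 6]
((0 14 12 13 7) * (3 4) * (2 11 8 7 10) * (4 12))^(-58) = ((0 14 4 3 12 13 10 2 11 8 7))^(-58) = (0 11 13 4 7 2 12 14 8 10 3)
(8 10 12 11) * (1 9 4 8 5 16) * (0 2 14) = [2, 9, 14, 3, 8, 16, 6, 7, 10, 4, 12, 5, 11, 13, 0, 15, 1] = (0 2 14)(1 9 4 8 10 12 11 5 16)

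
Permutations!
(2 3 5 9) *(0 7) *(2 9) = (9)(0 7)(2 3 5) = [7, 1, 3, 5, 4, 2, 6, 0, 8, 9]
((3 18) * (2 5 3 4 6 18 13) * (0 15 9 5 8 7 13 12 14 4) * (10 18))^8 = (0 6 12 9 18 4 3 15 10 14 5)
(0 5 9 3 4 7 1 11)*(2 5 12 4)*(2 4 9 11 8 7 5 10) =[12, 8, 10, 4, 5, 11, 6, 1, 7, 3, 2, 0, 9] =(0 12 9 3 4 5 11)(1 8 7)(2 10)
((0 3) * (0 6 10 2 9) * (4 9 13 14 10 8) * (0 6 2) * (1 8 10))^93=(0 1 10 14 6 13 9 2 4 3 8)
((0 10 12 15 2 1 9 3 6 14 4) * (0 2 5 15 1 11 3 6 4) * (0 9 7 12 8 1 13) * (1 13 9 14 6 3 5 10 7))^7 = (0 11 7 5 12 15 9 10 3 8 4 13 2)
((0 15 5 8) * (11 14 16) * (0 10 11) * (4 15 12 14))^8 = (16)(4 5 10)(8 11 15)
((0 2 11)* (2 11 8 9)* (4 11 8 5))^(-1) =(0 11 4 5 2 9 8)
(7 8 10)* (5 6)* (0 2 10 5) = [2, 1, 10, 3, 4, 6, 0, 8, 5, 9, 7] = (0 2 10 7 8 5 6)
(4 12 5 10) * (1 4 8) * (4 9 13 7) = (1 9 13 7 4 12 5 10 8) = [0, 9, 2, 3, 12, 10, 6, 4, 1, 13, 8, 11, 5, 7]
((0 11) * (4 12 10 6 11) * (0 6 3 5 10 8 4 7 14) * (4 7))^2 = ((0 4 12 8 7 14)(3 5 10)(6 11))^2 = (0 12 7)(3 10 5)(4 8 14)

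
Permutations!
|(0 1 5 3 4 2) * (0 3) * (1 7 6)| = |(0 7 6 1 5)(2 3 4)| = 15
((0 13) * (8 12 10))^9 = ((0 13)(8 12 10))^9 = (0 13)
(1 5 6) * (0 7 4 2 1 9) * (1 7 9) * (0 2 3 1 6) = (0 9 2 7 4 3 1 5) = [9, 5, 7, 1, 3, 0, 6, 4, 8, 2]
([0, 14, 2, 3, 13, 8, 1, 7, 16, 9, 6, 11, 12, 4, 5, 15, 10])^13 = [0, 6, 2, 3, 13, 14, 10, 7, 5, 9, 16, 11, 12, 4, 1, 15, 8]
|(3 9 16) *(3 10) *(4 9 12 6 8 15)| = |(3 12 6 8 15 4 9 16 10)| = 9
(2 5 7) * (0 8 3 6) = (0 8 3 6)(2 5 7) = [8, 1, 5, 6, 4, 7, 0, 2, 3]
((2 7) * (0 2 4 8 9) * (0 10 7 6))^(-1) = (0 6 2)(4 7 10 9 8)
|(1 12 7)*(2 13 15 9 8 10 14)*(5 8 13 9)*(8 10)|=|(1 12 7)(2 9 13 15 5 10 14)|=21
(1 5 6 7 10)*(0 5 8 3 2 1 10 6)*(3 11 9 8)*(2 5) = [2, 3, 1, 5, 4, 0, 7, 6, 11, 8, 10, 9] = (0 2 1 3 5)(6 7)(8 11 9)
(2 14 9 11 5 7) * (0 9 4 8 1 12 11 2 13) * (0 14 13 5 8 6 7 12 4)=[9, 4, 13, 3, 6, 12, 7, 5, 1, 2, 10, 8, 11, 14, 0]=(0 9 2 13 14)(1 4 6 7 5 12 11 8)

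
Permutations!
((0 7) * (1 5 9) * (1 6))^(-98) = (1 9)(5 6)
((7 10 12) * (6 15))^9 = ((6 15)(7 10 12))^9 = (6 15)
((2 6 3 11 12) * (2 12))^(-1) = ((12)(2 6 3 11))^(-1) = (12)(2 11 3 6)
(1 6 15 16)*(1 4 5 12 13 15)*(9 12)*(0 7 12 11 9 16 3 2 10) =(0 7 12 13 15 3 2 10)(1 6)(4 5 16)(9 11) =[7, 6, 10, 2, 5, 16, 1, 12, 8, 11, 0, 9, 13, 15, 14, 3, 4]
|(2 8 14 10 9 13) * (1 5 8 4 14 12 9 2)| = 12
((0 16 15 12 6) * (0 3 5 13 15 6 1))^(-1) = ((0 16 6 3 5 13 15 12 1))^(-1) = (0 1 12 15 13 5 3 6 16)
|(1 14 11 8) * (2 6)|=|(1 14 11 8)(2 6)|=4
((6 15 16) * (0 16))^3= (0 15 6 16)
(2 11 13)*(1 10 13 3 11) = [0, 10, 1, 11, 4, 5, 6, 7, 8, 9, 13, 3, 12, 2] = (1 10 13 2)(3 11)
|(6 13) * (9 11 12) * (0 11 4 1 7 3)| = |(0 11 12 9 4 1 7 3)(6 13)| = 8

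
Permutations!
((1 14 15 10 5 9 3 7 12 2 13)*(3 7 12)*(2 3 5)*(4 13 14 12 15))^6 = ((1 12 3 15 10 2 14 4 13)(5 9 7))^6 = (1 14 15)(2 3 13)(4 10 12)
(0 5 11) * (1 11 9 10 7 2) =(0 5 9 10 7 2 1 11) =[5, 11, 1, 3, 4, 9, 6, 2, 8, 10, 7, 0]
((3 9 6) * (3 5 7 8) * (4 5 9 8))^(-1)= (3 8)(4 7 5)(6 9)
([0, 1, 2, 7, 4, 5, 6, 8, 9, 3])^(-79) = [0, 1, 2, 7, 4, 5, 6, 8, 9, 3]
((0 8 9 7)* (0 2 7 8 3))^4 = (9)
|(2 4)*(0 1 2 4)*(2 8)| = 4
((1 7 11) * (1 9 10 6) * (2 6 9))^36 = ((1 7 11 2 6)(9 10))^36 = (1 7 11 2 6)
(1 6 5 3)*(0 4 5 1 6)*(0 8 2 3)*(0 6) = [4, 8, 3, 0, 5, 6, 1, 7, 2] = (0 4 5 6 1 8 2 3)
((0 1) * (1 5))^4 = ((0 5 1))^4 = (0 5 1)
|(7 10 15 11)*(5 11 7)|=6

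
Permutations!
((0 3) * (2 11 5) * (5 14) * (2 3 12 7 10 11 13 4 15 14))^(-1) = (0 3 5 14 15 4 13 2 11 10 7 12) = ((0 12 7 10 11 2 13 4 15 14 5 3))^(-1)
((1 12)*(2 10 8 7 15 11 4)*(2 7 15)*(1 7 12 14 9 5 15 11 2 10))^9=(1 5)(2 9)(4 10)(7 11)(8 12)(14 15)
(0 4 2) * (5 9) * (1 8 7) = (0 4 2)(1 8 7)(5 9) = [4, 8, 0, 3, 2, 9, 6, 1, 7, 5]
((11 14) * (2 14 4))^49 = (2 14 11 4) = ((2 14 11 4))^49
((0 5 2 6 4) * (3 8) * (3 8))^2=((8)(0 5 2 6 4))^2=(8)(0 2 4 5 6)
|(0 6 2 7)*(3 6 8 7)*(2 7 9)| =|(0 8 9 2 3 6 7)| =7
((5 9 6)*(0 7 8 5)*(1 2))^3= (0 5)(1 2)(6 8)(7 9)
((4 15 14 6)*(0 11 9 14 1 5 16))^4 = ((0 11 9 14 6 4 15 1 5 16))^4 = (0 6 5 9 15)(1 11 4 16 14)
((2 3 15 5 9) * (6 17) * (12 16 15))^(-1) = (2 9 5 15 16 12 3)(6 17)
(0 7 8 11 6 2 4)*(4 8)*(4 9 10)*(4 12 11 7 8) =(0 8 7 9 10 12 11 6 2 4) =[8, 1, 4, 3, 0, 5, 2, 9, 7, 10, 12, 6, 11]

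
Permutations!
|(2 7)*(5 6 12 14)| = |(2 7)(5 6 12 14)| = 4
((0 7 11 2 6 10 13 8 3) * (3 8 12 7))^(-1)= (0 3)(2 11 7 12 13 10 6)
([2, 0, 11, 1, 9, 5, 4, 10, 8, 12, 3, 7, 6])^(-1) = [1, 3, 0, 10, 6, 5, 12, 11, 8, 4, 7, 2, 9]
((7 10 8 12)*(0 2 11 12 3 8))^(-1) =((0 2 11 12 7 10)(3 8))^(-1) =(0 10 7 12 11 2)(3 8)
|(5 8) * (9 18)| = 2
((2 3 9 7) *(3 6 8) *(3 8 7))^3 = (3 9)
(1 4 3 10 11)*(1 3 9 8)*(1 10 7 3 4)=(3 7)(4 9 8 10 11)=[0, 1, 2, 7, 9, 5, 6, 3, 10, 8, 11, 4]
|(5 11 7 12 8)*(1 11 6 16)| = 8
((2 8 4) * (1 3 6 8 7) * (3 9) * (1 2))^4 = ((1 9 3 6 8 4)(2 7))^4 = (1 8 3)(4 6 9)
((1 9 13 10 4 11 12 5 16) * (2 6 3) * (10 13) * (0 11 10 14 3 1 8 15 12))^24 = (5 12 15 8 16) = ((0 11)(1 9 14 3 2 6)(4 10)(5 16 8 15 12))^24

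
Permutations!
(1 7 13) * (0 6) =(0 6)(1 7 13) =[6, 7, 2, 3, 4, 5, 0, 13, 8, 9, 10, 11, 12, 1]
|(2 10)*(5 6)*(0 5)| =|(0 5 6)(2 10)| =6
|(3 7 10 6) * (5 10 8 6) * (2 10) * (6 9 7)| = |(2 10 5)(3 6)(7 8 9)| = 6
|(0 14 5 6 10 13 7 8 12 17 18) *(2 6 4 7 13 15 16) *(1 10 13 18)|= |(0 14 5 4 7 8 12 17 1 10 15 16 2 6 13 18)|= 16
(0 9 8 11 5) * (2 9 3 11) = (0 3 11 5)(2 9 8) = [3, 1, 9, 11, 4, 0, 6, 7, 2, 8, 10, 5]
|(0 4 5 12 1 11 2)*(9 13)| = 14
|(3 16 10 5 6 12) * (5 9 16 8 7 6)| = |(3 8 7 6 12)(9 16 10)| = 15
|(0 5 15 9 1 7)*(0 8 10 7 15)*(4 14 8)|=30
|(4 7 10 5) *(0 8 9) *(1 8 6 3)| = |(0 6 3 1 8 9)(4 7 10 5)| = 12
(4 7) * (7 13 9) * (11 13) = (4 11 13 9 7) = [0, 1, 2, 3, 11, 5, 6, 4, 8, 7, 10, 13, 12, 9]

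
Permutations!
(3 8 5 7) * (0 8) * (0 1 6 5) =(0 8)(1 6 5 7 3) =[8, 6, 2, 1, 4, 7, 5, 3, 0]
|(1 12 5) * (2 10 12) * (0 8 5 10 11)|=|(0 8 5 1 2 11)(10 12)|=6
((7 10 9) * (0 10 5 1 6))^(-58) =(0 1 7 10 6 5 9)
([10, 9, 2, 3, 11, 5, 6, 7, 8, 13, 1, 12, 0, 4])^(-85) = [9, 4, 2, 3, 0, 5, 6, 7, 8, 11, 13, 10, 1, 12]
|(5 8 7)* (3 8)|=|(3 8 7 5)|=4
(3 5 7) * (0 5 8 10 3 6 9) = (0 5 7 6 9)(3 8 10) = [5, 1, 2, 8, 4, 7, 9, 6, 10, 0, 3]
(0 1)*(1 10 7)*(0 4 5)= [10, 4, 2, 3, 5, 0, 6, 1, 8, 9, 7]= (0 10 7 1 4 5)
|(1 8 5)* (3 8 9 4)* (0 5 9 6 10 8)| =9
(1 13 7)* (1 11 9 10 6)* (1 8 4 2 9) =[0, 13, 9, 3, 2, 5, 8, 11, 4, 10, 6, 1, 12, 7] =(1 13 7 11)(2 9 10 6 8 4)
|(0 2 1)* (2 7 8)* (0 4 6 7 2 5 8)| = |(0 2 1 4 6 7)(5 8)| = 6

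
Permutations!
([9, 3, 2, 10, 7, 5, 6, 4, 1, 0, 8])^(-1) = [9, 8, 2, 1, 7, 5, 6, 4, 10, 0, 3]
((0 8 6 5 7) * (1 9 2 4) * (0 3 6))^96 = (9)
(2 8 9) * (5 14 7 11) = (2 8 9)(5 14 7 11) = [0, 1, 8, 3, 4, 14, 6, 11, 9, 2, 10, 5, 12, 13, 7]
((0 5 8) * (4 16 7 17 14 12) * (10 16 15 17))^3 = (4 14 15 12 17)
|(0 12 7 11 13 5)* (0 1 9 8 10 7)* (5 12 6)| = |(0 6 5 1 9 8 10 7 11 13 12)| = 11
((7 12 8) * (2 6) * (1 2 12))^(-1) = (1 7 8 12 6 2) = ((1 2 6 12 8 7))^(-1)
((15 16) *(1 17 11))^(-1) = ((1 17 11)(15 16))^(-1) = (1 11 17)(15 16)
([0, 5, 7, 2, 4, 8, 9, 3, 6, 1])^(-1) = [0, 9, 3, 7, 4, 1, 8, 2, 5, 6]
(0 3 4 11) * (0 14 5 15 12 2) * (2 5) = (0 3 4 11 14 2)(5 15 12) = [3, 1, 0, 4, 11, 15, 6, 7, 8, 9, 10, 14, 5, 13, 2, 12]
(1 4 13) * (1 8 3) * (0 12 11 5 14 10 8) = (0 12 11 5 14 10 8 3 1 4 13) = [12, 4, 2, 1, 13, 14, 6, 7, 3, 9, 8, 5, 11, 0, 10]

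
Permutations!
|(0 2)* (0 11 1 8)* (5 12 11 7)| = 8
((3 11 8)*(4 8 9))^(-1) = ((3 11 9 4 8))^(-1) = (3 8 4 9 11)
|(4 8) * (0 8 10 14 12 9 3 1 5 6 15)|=12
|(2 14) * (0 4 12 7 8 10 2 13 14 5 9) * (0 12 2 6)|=10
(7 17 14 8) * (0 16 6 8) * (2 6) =(0 16 2 6 8 7 17 14) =[16, 1, 6, 3, 4, 5, 8, 17, 7, 9, 10, 11, 12, 13, 0, 15, 2, 14]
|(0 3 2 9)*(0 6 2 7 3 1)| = |(0 1)(2 9 6)(3 7)| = 6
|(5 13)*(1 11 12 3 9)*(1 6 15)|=14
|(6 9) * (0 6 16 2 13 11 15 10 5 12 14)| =12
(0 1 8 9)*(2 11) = (0 1 8 9)(2 11) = [1, 8, 11, 3, 4, 5, 6, 7, 9, 0, 10, 2]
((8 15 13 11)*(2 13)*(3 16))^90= (16)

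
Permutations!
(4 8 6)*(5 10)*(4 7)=(4 8 6 7)(5 10)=[0, 1, 2, 3, 8, 10, 7, 4, 6, 9, 5]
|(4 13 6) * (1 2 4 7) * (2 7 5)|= 10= |(1 7)(2 4 13 6 5)|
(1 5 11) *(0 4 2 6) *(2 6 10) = (0 4 6)(1 5 11)(2 10) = [4, 5, 10, 3, 6, 11, 0, 7, 8, 9, 2, 1]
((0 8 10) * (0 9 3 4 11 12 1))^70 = (0 12 4 9 8 1 11 3 10)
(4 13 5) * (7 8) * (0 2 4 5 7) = (0 2 4 13 7 8) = [2, 1, 4, 3, 13, 5, 6, 8, 0, 9, 10, 11, 12, 7]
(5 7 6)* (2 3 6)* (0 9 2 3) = (0 9 2)(3 6 5 7) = [9, 1, 0, 6, 4, 7, 5, 3, 8, 2]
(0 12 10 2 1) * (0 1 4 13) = [12, 1, 4, 3, 13, 5, 6, 7, 8, 9, 2, 11, 10, 0] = (0 12 10 2 4 13)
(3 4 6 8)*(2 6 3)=(2 6 8)(3 4)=[0, 1, 6, 4, 3, 5, 8, 7, 2]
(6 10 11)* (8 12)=(6 10 11)(8 12)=[0, 1, 2, 3, 4, 5, 10, 7, 12, 9, 11, 6, 8]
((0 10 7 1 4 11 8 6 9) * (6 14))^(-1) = (0 9 6 14 8 11 4 1 7 10)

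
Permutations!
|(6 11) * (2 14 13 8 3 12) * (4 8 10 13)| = |(2 14 4 8 3 12)(6 11)(10 13)| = 6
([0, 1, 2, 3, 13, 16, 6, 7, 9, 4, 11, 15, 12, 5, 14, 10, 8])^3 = (4 16)(5 9)(8 13)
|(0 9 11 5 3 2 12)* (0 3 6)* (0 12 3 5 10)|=12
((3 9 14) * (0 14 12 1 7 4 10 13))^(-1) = (0 13 10 4 7 1 12 9 3 14)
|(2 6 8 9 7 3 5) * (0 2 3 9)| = 4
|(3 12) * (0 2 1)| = |(0 2 1)(3 12)| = 6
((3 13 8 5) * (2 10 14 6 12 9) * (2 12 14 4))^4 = (14)(2 10 4)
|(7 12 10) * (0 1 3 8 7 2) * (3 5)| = |(0 1 5 3 8 7 12 10 2)| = 9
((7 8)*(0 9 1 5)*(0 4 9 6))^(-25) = (0 6)(1 9 4 5)(7 8)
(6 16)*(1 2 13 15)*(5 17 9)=(1 2 13 15)(5 17 9)(6 16)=[0, 2, 13, 3, 4, 17, 16, 7, 8, 5, 10, 11, 12, 15, 14, 1, 6, 9]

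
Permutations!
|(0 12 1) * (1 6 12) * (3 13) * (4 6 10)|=4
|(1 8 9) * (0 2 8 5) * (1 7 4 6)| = 9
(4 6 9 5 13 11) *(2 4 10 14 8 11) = [0, 1, 4, 3, 6, 13, 9, 7, 11, 5, 14, 10, 12, 2, 8] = (2 4 6 9 5 13)(8 11 10 14)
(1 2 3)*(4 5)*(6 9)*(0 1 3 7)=(0 1 2 7)(4 5)(6 9)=[1, 2, 7, 3, 5, 4, 9, 0, 8, 6]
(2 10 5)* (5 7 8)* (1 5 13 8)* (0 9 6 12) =(0 9 6 12)(1 5 2 10 7)(8 13) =[9, 5, 10, 3, 4, 2, 12, 1, 13, 6, 7, 11, 0, 8]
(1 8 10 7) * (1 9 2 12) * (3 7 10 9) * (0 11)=(0 11)(1 8 9 2 12)(3 7)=[11, 8, 12, 7, 4, 5, 6, 3, 9, 2, 10, 0, 1]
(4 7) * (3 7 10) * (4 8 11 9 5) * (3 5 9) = (3 7 8 11)(4 10 5) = [0, 1, 2, 7, 10, 4, 6, 8, 11, 9, 5, 3]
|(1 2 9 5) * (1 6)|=|(1 2 9 5 6)|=5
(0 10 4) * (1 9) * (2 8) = (0 10 4)(1 9)(2 8) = [10, 9, 8, 3, 0, 5, 6, 7, 2, 1, 4]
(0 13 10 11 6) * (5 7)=[13, 1, 2, 3, 4, 7, 0, 5, 8, 9, 11, 6, 12, 10]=(0 13 10 11 6)(5 7)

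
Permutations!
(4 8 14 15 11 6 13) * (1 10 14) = (1 10 14 15 11 6 13 4 8) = [0, 10, 2, 3, 8, 5, 13, 7, 1, 9, 14, 6, 12, 4, 15, 11]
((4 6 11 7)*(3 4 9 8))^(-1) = ((3 4 6 11 7 9 8))^(-1) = (3 8 9 7 11 6 4)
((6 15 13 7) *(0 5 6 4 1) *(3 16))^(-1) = ((0 5 6 15 13 7 4 1)(3 16))^(-1) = (0 1 4 7 13 15 6 5)(3 16)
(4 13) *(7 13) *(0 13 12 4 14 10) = (0 13 14 10)(4 7 12) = [13, 1, 2, 3, 7, 5, 6, 12, 8, 9, 0, 11, 4, 14, 10]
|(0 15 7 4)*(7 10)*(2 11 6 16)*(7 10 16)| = 8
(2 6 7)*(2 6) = (6 7) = [0, 1, 2, 3, 4, 5, 7, 6]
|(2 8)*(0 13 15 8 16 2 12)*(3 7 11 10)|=20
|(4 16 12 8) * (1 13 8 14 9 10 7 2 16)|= 28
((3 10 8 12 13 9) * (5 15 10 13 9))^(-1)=((3 13 5 15 10 8 12 9))^(-1)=(3 9 12 8 10 15 5 13)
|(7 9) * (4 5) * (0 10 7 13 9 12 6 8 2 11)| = 8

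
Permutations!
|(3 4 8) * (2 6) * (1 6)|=3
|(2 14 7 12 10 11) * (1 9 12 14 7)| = 8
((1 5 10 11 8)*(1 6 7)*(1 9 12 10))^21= (12)(1 5)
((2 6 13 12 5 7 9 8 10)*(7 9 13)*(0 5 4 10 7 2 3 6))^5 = ((0 5 9 8 7 13 12 4 10 3 6 2))^5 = (0 13 6 8 10 5 12 2 7 3 9 4)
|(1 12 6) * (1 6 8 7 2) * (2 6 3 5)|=|(1 12 8 7 6 3 5 2)|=8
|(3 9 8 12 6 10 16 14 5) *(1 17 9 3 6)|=5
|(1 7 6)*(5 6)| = |(1 7 5 6)| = 4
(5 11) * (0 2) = (0 2)(5 11) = [2, 1, 0, 3, 4, 11, 6, 7, 8, 9, 10, 5]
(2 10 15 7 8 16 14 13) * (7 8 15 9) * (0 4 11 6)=(0 4 11 6)(2 10 9 7 15 8 16 14 13)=[4, 1, 10, 3, 11, 5, 0, 15, 16, 7, 9, 6, 12, 2, 13, 8, 14]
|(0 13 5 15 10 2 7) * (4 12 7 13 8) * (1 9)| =10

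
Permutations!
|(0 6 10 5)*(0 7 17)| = 6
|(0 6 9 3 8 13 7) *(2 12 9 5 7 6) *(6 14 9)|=30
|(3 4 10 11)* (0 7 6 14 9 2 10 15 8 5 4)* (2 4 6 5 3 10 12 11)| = |(0 7 5 6 14 9 4 15 8 3)(2 12 11 10)| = 20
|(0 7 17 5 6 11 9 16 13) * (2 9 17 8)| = 28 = |(0 7 8 2 9 16 13)(5 6 11 17)|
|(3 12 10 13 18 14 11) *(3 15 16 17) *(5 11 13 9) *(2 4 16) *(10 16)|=|(2 4 10 9 5 11 15)(3 12 16 17)(13 18 14)|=84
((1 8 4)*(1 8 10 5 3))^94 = (1 5)(3 10)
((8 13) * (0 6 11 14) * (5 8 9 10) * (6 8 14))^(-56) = (14)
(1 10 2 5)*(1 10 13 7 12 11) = (1 13 7 12 11)(2 5 10) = [0, 13, 5, 3, 4, 10, 6, 12, 8, 9, 2, 1, 11, 7]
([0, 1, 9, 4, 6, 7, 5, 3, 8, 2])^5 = (2 9)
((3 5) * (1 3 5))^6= (5)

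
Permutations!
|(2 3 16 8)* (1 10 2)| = |(1 10 2 3 16 8)| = 6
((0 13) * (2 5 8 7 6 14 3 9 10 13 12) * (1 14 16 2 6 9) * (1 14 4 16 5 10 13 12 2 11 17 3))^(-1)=((0 2 10 12 6 5 8 7 9 13)(1 4 16 11 17 3 14))^(-1)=(0 13 9 7 8 5 6 12 10 2)(1 14 3 17 11 16 4)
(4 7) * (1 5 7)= (1 5 7 4)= [0, 5, 2, 3, 1, 7, 6, 4]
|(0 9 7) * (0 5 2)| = 5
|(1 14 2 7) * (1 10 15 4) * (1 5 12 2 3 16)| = 28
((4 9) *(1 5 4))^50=(1 4)(5 9)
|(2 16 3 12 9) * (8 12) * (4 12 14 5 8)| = |(2 16 3 4 12 9)(5 8 14)| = 6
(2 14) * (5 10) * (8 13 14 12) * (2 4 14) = (2 12 8 13)(4 14)(5 10) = [0, 1, 12, 3, 14, 10, 6, 7, 13, 9, 5, 11, 8, 2, 4]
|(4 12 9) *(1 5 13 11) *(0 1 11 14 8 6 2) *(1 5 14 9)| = |(0 5 13 9 4 12 1 14 8 6 2)| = 11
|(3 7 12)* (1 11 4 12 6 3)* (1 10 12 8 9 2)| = |(1 11 4 8 9 2)(3 7 6)(10 12)| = 6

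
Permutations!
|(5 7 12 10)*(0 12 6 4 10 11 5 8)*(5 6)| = 14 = |(0 12 11 6 4 10 8)(5 7)|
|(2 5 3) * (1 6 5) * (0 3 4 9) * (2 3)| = 7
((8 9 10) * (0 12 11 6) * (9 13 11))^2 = (0 9 8 11)(6 12 10 13)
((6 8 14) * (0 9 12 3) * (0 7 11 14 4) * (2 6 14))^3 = (14)(0 3 2 4 12 11 8 9 7 6) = ((14)(0 9 12 3 7 11 2 6 8 4))^3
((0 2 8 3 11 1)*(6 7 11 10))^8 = ((0 2 8 3 10 6 7 11 1))^8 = (0 1 11 7 6 10 3 8 2)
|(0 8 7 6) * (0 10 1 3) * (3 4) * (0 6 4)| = |(0 8 7 4 3 6 10 1)| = 8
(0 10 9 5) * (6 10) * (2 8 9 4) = [6, 1, 8, 3, 2, 0, 10, 7, 9, 5, 4] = (0 6 10 4 2 8 9 5)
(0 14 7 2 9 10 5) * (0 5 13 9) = (0 14 7 2)(9 10 13) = [14, 1, 0, 3, 4, 5, 6, 2, 8, 10, 13, 11, 12, 9, 7]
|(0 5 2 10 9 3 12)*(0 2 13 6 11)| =|(0 5 13 6 11)(2 10 9 3 12)| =5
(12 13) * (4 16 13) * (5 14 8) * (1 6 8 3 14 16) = [0, 6, 2, 14, 1, 16, 8, 7, 5, 9, 10, 11, 4, 12, 3, 15, 13] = (1 6 8 5 16 13 12 4)(3 14)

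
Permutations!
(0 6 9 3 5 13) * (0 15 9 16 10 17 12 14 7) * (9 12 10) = (0 6 16 9 3 5 13 15 12 14 7)(10 17) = [6, 1, 2, 5, 4, 13, 16, 0, 8, 3, 17, 11, 14, 15, 7, 12, 9, 10]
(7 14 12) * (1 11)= (1 11)(7 14 12)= [0, 11, 2, 3, 4, 5, 6, 14, 8, 9, 10, 1, 7, 13, 12]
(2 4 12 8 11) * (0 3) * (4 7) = [3, 1, 7, 0, 12, 5, 6, 4, 11, 9, 10, 2, 8] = (0 3)(2 7 4 12 8 11)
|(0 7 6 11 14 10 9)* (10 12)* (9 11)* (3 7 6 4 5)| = 12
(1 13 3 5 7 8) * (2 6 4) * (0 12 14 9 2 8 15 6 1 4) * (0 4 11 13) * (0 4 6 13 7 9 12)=(1 4 8 11 7 15 13 3 5 9 2)(12 14)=[0, 4, 1, 5, 8, 9, 6, 15, 11, 2, 10, 7, 14, 3, 12, 13]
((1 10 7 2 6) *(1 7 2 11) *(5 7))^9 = (1 2 5 11 10 6 7)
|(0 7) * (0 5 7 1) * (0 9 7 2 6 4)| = 8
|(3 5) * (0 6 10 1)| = 4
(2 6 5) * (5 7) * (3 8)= (2 6 7 5)(3 8)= [0, 1, 6, 8, 4, 2, 7, 5, 3]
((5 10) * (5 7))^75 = ((5 10 7))^75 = (10)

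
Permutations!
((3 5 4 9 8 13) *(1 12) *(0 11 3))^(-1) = (0 13 8 9 4 5 3 11)(1 12)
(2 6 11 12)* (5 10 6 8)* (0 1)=(0 1)(2 8 5 10 6 11 12)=[1, 0, 8, 3, 4, 10, 11, 7, 5, 9, 6, 12, 2]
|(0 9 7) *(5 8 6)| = 3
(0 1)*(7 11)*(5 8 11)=[1, 0, 2, 3, 4, 8, 6, 5, 11, 9, 10, 7]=(0 1)(5 8 11 7)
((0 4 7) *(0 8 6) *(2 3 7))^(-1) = ((0 4 2 3 7 8 6))^(-1) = (0 6 8 7 3 2 4)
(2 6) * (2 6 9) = (2 9) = [0, 1, 9, 3, 4, 5, 6, 7, 8, 2]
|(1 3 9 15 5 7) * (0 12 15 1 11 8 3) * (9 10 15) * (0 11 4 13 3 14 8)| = 70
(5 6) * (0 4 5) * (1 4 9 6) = (0 9 6)(1 4 5) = [9, 4, 2, 3, 5, 1, 0, 7, 8, 6]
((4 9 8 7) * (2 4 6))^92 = (2 9 7)(4 8 6) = ((2 4 9 8 7 6))^92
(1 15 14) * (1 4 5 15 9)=(1 9)(4 5 15 14)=[0, 9, 2, 3, 5, 15, 6, 7, 8, 1, 10, 11, 12, 13, 4, 14]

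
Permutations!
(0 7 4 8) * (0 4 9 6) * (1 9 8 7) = (0 1 9 6)(4 7 8) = [1, 9, 2, 3, 7, 5, 0, 8, 4, 6]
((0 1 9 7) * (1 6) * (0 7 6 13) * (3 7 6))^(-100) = (13)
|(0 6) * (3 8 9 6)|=5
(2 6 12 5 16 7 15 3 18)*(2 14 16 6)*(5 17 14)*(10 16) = (3 18 5 6 12 17 14 10 16 7 15) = [0, 1, 2, 18, 4, 6, 12, 15, 8, 9, 16, 11, 17, 13, 10, 3, 7, 14, 5]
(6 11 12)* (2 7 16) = (2 7 16)(6 11 12) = [0, 1, 7, 3, 4, 5, 11, 16, 8, 9, 10, 12, 6, 13, 14, 15, 2]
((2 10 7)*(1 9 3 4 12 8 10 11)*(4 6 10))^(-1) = (1 11 2 7 10 6 3 9)(4 8 12)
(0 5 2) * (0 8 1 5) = [0, 5, 8, 3, 4, 2, 6, 7, 1] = (1 5 2 8)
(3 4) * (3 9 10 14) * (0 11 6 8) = (0 11 6 8)(3 4 9 10 14) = [11, 1, 2, 4, 9, 5, 8, 7, 0, 10, 14, 6, 12, 13, 3]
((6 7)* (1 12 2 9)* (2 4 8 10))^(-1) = ((1 12 4 8 10 2 9)(6 7))^(-1) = (1 9 2 10 8 4 12)(6 7)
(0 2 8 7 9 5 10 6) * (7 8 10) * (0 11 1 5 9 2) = [0, 5, 10, 3, 4, 7, 11, 2, 8, 9, 6, 1] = (1 5 7 2 10 6 11)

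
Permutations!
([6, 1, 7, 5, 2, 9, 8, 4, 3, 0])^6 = [0, 1, 2, 3, 4, 5, 6, 7, 8, 9]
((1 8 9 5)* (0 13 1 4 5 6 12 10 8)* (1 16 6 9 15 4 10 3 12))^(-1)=(0 1 6 16 13)(3 12)(4 15 8 10 5)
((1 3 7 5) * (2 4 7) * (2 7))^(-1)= (1 5 7 3)(2 4)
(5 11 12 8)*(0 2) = [2, 1, 0, 3, 4, 11, 6, 7, 5, 9, 10, 12, 8] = (0 2)(5 11 12 8)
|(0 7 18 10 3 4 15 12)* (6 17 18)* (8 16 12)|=|(0 7 6 17 18 10 3 4 15 8 16 12)|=12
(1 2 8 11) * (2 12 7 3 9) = [0, 12, 8, 9, 4, 5, 6, 3, 11, 2, 10, 1, 7] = (1 12 7 3 9 2 8 11)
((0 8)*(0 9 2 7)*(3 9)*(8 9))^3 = ((0 9 2 7)(3 8))^3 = (0 7 2 9)(3 8)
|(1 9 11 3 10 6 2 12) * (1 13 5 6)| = 5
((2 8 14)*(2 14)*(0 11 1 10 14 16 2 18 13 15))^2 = ((0 11 1 10 14 16 2 8 18 13 15))^2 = (0 1 14 2 18 15 11 10 16 8 13)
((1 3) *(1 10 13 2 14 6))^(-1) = (1 6 14 2 13 10 3)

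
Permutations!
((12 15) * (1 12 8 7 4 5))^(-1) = (1 5 4 7 8 15 12)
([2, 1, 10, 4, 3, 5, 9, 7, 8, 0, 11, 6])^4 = (0 6 10)(2 9 11)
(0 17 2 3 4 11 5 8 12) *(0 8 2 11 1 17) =(1 17 11 5 2 3 4)(8 12) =[0, 17, 3, 4, 1, 2, 6, 7, 12, 9, 10, 5, 8, 13, 14, 15, 16, 11]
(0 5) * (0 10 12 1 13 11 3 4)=(0 5 10 12 1 13 11 3 4)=[5, 13, 2, 4, 0, 10, 6, 7, 8, 9, 12, 3, 1, 11]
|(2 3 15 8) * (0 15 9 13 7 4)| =9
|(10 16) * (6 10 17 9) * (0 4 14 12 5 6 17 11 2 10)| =12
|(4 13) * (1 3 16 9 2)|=10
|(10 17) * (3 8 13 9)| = 4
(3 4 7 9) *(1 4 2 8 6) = (1 4 7 9 3 2 8 6) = [0, 4, 8, 2, 7, 5, 1, 9, 6, 3]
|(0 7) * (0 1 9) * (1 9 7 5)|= |(0 5 1 7 9)|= 5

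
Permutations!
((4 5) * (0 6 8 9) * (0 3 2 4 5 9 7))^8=(9)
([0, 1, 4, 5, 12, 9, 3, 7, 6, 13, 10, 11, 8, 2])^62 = [0, 1, 13, 6, 2, 3, 8, 7, 12, 5, 10, 11, 4, 9]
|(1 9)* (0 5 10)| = |(0 5 10)(1 9)| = 6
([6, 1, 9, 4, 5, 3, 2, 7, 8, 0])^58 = (0 2)(3 4 5)(6 9)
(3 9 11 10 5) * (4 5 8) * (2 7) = (2 7)(3 9 11 10 8 4 5) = [0, 1, 7, 9, 5, 3, 6, 2, 4, 11, 8, 10]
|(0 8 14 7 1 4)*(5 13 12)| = |(0 8 14 7 1 4)(5 13 12)| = 6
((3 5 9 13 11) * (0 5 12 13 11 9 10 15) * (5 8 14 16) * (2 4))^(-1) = (0 15 10 5 16 14 8)(2 4)(3 11 9 13 12)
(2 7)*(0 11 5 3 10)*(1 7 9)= [11, 7, 9, 10, 4, 3, 6, 2, 8, 1, 0, 5]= (0 11 5 3 10)(1 7 2 9)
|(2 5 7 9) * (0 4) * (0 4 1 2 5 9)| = |(0 1 2 9 5 7)| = 6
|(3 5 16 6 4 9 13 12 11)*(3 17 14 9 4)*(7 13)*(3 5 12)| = 24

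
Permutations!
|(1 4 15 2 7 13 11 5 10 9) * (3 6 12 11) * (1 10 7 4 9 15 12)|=13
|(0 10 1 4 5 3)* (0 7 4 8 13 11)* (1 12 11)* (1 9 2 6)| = 12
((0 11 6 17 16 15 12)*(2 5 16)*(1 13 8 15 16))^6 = ((0 11 6 17 2 5 1 13 8 15 12))^6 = (0 1 11 13 6 8 17 15 2 12 5)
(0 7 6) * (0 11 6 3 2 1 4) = (0 7 3 2 1 4)(6 11) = [7, 4, 1, 2, 0, 5, 11, 3, 8, 9, 10, 6]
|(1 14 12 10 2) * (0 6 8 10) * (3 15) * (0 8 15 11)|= 30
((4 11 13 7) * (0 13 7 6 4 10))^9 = (0 6 11 10 13 4 7)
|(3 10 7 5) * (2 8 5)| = 6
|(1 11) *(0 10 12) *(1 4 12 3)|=|(0 10 3 1 11 4 12)|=7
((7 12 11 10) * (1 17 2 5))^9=(1 17 2 5)(7 12 11 10)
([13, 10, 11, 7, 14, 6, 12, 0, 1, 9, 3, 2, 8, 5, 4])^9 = [7, 8, 11, 10, 14, 13, 5, 3, 12, 9, 1, 2, 6, 0, 4]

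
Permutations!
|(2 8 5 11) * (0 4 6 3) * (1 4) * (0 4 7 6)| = |(0 1 7 6 3 4)(2 8 5 11)| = 12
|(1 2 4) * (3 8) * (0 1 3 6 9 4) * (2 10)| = |(0 1 10 2)(3 8 6 9 4)| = 20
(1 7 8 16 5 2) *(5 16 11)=[0, 7, 1, 3, 4, 2, 6, 8, 11, 9, 10, 5, 12, 13, 14, 15, 16]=(16)(1 7 8 11 5 2)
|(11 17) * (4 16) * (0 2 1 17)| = |(0 2 1 17 11)(4 16)| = 10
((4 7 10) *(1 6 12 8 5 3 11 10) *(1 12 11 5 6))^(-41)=(3 5)(4 7 12 8 6 11 10)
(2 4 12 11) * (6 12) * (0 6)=(0 6 12 11 2 4)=[6, 1, 4, 3, 0, 5, 12, 7, 8, 9, 10, 2, 11]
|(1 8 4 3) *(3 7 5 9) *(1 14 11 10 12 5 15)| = 35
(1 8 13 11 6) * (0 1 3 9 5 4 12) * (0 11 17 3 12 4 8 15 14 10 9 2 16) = (0 1 15 14 10 9 5 8 13 17 3 2 16)(6 12 11) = [1, 15, 16, 2, 4, 8, 12, 7, 13, 5, 9, 6, 11, 17, 10, 14, 0, 3]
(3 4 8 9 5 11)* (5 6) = (3 4 8 9 6 5 11) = [0, 1, 2, 4, 8, 11, 5, 7, 9, 6, 10, 3]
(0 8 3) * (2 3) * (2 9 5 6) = (0 8 9 5 6 2 3) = [8, 1, 3, 0, 4, 6, 2, 7, 9, 5]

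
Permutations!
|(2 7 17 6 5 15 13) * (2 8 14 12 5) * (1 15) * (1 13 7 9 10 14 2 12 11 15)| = |(2 9 10 14 11 15 7 17 6 12 5 13 8)| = 13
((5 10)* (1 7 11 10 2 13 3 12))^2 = (1 11 5 13 12 7 10 2 3)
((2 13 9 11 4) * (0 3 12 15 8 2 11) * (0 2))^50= (15)(2 9 13)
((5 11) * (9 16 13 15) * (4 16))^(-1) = (4 9 15 13 16)(5 11)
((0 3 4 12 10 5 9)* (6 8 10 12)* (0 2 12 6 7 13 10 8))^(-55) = ((0 3 4 7 13 10 5 9 2 12 6))^(-55) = (13)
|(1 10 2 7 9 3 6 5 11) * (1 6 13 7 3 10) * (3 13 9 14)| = |(2 13 7 14 3 9 10)(5 11 6)| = 21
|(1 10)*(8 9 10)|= |(1 8 9 10)|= 4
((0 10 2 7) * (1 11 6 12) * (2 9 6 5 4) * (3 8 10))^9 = (0 5 6 3 4 12 8 2 1 10 7 11 9)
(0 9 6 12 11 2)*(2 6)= (0 9 2)(6 12 11)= [9, 1, 0, 3, 4, 5, 12, 7, 8, 2, 10, 6, 11]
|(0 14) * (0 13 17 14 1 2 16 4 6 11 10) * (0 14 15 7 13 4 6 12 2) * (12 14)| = 12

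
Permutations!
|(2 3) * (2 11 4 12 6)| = 6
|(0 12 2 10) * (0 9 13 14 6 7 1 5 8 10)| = 9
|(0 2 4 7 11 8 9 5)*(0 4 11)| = 8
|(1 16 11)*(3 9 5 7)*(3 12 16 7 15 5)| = 10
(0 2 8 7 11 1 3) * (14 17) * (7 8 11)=[2, 3, 11, 0, 4, 5, 6, 7, 8, 9, 10, 1, 12, 13, 17, 15, 16, 14]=(0 2 11 1 3)(14 17)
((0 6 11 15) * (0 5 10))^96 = (15) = ((0 6 11 15 5 10))^96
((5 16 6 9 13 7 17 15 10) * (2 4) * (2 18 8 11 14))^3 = (2 8)(4 11)(5 9 17)(6 7 10)(13 15 16)(14 18)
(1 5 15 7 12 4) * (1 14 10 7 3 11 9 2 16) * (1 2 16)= [0, 5, 1, 11, 14, 15, 6, 12, 8, 16, 7, 9, 4, 13, 10, 3, 2]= (1 5 15 3 11 9 16 2)(4 14 10 7 12)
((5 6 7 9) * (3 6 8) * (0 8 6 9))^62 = ((0 8 3 9 5 6 7))^62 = (0 7 6 5 9 3 8)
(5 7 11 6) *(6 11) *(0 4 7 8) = [4, 1, 2, 3, 7, 8, 5, 6, 0, 9, 10, 11] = (11)(0 4 7 6 5 8)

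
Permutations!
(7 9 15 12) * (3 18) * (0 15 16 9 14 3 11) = (0 15 12 7 14 3 18 11)(9 16) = [15, 1, 2, 18, 4, 5, 6, 14, 8, 16, 10, 0, 7, 13, 3, 12, 9, 17, 11]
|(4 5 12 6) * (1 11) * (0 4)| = 10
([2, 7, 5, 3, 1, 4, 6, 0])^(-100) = (0 5 1)(2 4 7)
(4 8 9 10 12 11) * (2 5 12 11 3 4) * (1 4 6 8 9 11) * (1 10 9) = (1 4)(2 5 12 3 6 8 11) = [0, 4, 5, 6, 1, 12, 8, 7, 11, 9, 10, 2, 3]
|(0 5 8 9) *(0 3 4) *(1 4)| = 7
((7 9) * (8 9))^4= (7 8 9)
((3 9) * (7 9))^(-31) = ((3 7 9))^(-31) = (3 9 7)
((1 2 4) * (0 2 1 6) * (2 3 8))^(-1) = (0 6 4 2 8 3)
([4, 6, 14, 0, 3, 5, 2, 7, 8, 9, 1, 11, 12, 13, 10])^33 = (1 14 6 10 2)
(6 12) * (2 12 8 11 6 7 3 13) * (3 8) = (2 12 7 8 11 6 3 13) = [0, 1, 12, 13, 4, 5, 3, 8, 11, 9, 10, 6, 7, 2]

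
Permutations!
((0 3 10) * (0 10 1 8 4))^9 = ((10)(0 3 1 8 4))^9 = (10)(0 4 8 1 3)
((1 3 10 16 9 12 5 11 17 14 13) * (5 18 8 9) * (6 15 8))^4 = ((1 3 10 16 5 11 17 14 13)(6 15 8 9 12 18))^4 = (1 5 13 16 14 10 17 3 11)(6 12 8)(9 15 18)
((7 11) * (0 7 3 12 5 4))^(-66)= (0 12 7 5 11 4 3)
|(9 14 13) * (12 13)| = 4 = |(9 14 12 13)|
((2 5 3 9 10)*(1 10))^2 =((1 10 2 5 3 9))^2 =(1 2 3)(5 9 10)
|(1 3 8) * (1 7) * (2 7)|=|(1 3 8 2 7)|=5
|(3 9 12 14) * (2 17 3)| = 6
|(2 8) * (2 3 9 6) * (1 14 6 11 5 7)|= |(1 14 6 2 8 3 9 11 5 7)|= 10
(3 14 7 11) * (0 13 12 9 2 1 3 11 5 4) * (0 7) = [13, 3, 1, 14, 7, 4, 6, 5, 8, 2, 10, 11, 9, 12, 0] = (0 13 12 9 2 1 3 14)(4 7 5)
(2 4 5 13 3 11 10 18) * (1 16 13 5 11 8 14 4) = (1 16 13 3 8 14 4 11 10 18 2) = [0, 16, 1, 8, 11, 5, 6, 7, 14, 9, 18, 10, 12, 3, 4, 15, 13, 17, 2]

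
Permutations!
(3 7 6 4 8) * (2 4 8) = (2 4)(3 7 6 8) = [0, 1, 4, 7, 2, 5, 8, 6, 3]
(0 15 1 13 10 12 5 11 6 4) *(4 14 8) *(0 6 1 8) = (0 15 8 4 6 14)(1 13 10 12 5 11) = [15, 13, 2, 3, 6, 11, 14, 7, 4, 9, 12, 1, 5, 10, 0, 8]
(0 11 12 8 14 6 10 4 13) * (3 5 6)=(0 11 12 8 14 3 5 6 10 4 13)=[11, 1, 2, 5, 13, 6, 10, 7, 14, 9, 4, 12, 8, 0, 3]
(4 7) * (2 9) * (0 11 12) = [11, 1, 9, 3, 7, 5, 6, 4, 8, 2, 10, 12, 0] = (0 11 12)(2 9)(4 7)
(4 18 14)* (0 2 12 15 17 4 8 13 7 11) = (0 2 12 15 17 4 18 14 8 13 7 11) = [2, 1, 12, 3, 18, 5, 6, 11, 13, 9, 10, 0, 15, 7, 8, 17, 16, 4, 14]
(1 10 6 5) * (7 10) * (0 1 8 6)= (0 1 7 10)(5 8 6)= [1, 7, 2, 3, 4, 8, 5, 10, 6, 9, 0]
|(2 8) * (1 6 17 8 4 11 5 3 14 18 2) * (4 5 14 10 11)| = 28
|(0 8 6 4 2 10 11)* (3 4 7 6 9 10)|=30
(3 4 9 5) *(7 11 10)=[0, 1, 2, 4, 9, 3, 6, 11, 8, 5, 7, 10]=(3 4 9 5)(7 11 10)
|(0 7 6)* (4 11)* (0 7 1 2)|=|(0 1 2)(4 11)(6 7)|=6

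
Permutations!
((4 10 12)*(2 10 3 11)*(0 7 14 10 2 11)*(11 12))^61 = ((0 7 14 10 11 12 4 3))^61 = (0 12 14 3 11 7 4 10)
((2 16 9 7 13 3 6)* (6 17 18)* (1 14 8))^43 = ((1 14 8)(2 16 9 7 13 3 17 18 6))^43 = (1 14 8)(2 18 3 7 16 6 17 13 9)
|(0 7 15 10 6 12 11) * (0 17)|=|(0 7 15 10 6 12 11 17)|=8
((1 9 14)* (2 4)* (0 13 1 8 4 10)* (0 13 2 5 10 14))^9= (0 9 1 13 10 5 4 8 14 2)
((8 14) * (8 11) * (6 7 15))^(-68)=(6 7 15)(8 14 11)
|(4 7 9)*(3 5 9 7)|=4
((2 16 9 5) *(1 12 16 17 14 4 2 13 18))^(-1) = (1 18 13 5 9 16 12)(2 4 14 17)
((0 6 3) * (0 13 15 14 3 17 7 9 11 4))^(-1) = ((0 6 17 7 9 11 4)(3 13 15 14))^(-1) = (0 4 11 9 7 17 6)(3 14 15 13)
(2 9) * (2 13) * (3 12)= [0, 1, 9, 12, 4, 5, 6, 7, 8, 13, 10, 11, 3, 2]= (2 9 13)(3 12)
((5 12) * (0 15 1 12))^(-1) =(0 5 12 1 15)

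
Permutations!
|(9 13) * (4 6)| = 2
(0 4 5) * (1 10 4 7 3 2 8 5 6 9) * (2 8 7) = (0 2 7 3 8 5)(1 10 4 6 9) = [2, 10, 7, 8, 6, 0, 9, 3, 5, 1, 4]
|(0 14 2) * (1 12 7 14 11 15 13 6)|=|(0 11 15 13 6 1 12 7 14 2)|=10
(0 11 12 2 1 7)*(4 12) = (0 11 4 12 2 1 7) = [11, 7, 1, 3, 12, 5, 6, 0, 8, 9, 10, 4, 2]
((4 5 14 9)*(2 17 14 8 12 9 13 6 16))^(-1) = (2 16 6 13 14 17)(4 9 12 8 5)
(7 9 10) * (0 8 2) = (0 8 2)(7 9 10) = [8, 1, 0, 3, 4, 5, 6, 9, 2, 10, 7]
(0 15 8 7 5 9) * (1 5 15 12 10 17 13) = [12, 5, 2, 3, 4, 9, 6, 15, 7, 0, 17, 11, 10, 1, 14, 8, 16, 13] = (0 12 10 17 13 1 5 9)(7 15 8)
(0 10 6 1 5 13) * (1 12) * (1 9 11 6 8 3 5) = (0 10 8 3 5 13)(6 12 9 11) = [10, 1, 2, 5, 4, 13, 12, 7, 3, 11, 8, 6, 9, 0]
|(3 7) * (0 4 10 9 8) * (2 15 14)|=30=|(0 4 10 9 8)(2 15 14)(3 7)|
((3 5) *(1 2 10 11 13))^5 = (13)(3 5)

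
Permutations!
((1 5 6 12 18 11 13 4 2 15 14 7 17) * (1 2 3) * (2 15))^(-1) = (1 3 4 13 11 18 12 6 5)(7 14 15 17)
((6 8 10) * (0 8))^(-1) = (0 6 10 8)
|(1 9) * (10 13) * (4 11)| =2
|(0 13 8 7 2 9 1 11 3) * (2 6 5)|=11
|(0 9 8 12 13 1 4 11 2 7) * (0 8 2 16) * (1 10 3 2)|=42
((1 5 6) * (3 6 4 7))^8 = ((1 5 4 7 3 6))^8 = (1 4 3)(5 7 6)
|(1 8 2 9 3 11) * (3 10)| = 7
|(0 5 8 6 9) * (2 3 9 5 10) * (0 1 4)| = |(0 10 2 3 9 1 4)(5 8 6)| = 21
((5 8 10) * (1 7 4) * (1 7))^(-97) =(4 7)(5 10 8)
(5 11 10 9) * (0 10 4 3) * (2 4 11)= (11)(0 10 9 5 2 4 3)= [10, 1, 4, 0, 3, 2, 6, 7, 8, 5, 9, 11]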